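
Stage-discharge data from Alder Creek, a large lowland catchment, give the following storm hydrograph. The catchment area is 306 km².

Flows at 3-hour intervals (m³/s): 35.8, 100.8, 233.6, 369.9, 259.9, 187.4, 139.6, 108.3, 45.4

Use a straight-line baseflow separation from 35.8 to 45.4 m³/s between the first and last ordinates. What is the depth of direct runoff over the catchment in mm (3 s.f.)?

Direct runoff: 0.00, 63.80, 195.40, 330.50, 219.30, 145.60, 96.60, 64.10, 0.00 m³/s; ΣQ_DR = 1115 m³/s.
V = ΣQ_DR · Δt = 1115 × 10800 s = 1.205 × 10^7 m³.
Over A = 306 km², depth = V / A = 39.4 mm.

d ≈ 39.4 mm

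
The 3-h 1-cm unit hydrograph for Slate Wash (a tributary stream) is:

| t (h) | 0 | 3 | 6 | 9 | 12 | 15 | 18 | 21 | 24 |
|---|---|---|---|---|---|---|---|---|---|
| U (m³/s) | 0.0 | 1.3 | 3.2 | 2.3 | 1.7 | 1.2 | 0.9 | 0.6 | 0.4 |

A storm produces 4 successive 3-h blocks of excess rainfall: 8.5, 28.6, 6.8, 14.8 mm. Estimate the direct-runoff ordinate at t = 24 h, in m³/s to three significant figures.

Q ≈ 4.44 m³/s

By discrete convolution, Q_j = Σ (P_i / 10 mm) · U_{j−i}.
At t = 24 h (j=8): Q = (8.5/10)·0.4 + (28.6/10)·0.6 + (6.8/10)·0.9 + (14.8/10)·1.2 = 4.44 m³/s.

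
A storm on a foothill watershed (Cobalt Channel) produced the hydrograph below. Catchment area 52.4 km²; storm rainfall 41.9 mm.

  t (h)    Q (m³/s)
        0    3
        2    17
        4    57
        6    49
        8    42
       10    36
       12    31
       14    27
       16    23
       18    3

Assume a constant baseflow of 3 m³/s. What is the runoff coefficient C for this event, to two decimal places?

ΣQ_DR = 258.0 m³/s; V = ΣQ_DR·Δt = 1.858 × 10^6 m³.
Runoff depth d = V / A = 35.45 mm.
C = d / P = 35.45 / 41.9 = 0.85.

C ≈ 0.85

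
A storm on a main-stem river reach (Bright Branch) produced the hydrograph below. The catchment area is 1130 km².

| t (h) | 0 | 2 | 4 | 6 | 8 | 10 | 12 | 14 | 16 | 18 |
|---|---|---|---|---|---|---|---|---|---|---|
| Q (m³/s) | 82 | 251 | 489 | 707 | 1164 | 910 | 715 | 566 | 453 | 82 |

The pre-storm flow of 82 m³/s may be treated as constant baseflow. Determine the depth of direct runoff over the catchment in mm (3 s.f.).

d ≈ 29.3 mm

Direct runoff: 0.0, 169.0, 407.0, 625.0, 1082.0, 828.0, 633.0, 484.0, 371.0, 0.0 m³/s; ΣQ_DR = 4599 m³/s.
V = ΣQ_DR · Δt = 4599 × 7200 s = 3.311 × 10^7 m³.
Over A = 1130 km², depth = V / A = 29.3 mm.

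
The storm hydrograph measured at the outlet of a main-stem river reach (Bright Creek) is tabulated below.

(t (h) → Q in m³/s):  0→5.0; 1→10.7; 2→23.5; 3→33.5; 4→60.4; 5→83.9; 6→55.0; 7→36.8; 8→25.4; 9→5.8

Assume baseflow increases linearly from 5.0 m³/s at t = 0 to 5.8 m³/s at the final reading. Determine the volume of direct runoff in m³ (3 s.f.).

V ≈ 1.03 × 10^6 m³

Direct-runoff ordinates (Q − Q_b): 0.00, 5.61, 18.32, 28.23, 55.04, 78.46, 49.47, 31.18, 19.69, 0.00 m³/s.
ΣQ_DR = 286.0 m³/s.
With Δt = 1 h = 3600 s, V = ΣQ_DR · Δt = 286.0 × 3600 = 1.03 × 10^6 m³.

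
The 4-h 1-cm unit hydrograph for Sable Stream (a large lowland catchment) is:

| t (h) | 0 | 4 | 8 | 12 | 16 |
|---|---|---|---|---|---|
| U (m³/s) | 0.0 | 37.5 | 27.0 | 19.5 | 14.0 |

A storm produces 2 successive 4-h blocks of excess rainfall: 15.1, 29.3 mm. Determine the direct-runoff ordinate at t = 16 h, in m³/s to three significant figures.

Q ≈ 78.3 m³/s

By discrete convolution, Q_j = Σ (P_i / 10 mm) · U_{j−i}.
At t = 16 h (j=4): Q = (15.1/10)·14.0 + (29.3/10)·19.5 = 78.3 m³/s.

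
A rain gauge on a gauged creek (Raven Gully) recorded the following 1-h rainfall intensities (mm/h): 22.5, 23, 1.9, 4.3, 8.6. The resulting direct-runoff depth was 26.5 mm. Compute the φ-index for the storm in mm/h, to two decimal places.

φ ≈ 9.50 mm/h

Only the 2 blocks with intensity above φ contribute runoff: 22.5, 23 mm/h.
Σ(I−φ)·Δt = d  ⇒  (22.5+23 − 2φ)·1 = 26.5
φ = (45.50 − 26.5/1) / 2 = 9.50 mm/h.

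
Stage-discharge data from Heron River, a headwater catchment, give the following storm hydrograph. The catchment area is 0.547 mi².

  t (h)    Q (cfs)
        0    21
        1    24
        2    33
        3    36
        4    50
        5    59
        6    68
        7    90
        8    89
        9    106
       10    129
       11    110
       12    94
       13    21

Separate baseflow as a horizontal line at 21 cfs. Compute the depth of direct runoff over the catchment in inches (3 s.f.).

d ≈ 1.80 in

Direct runoff: 0.0, 3.0, 12.0, 15.0, 29.0, 38.0, 47.0, 69.0, 68.0, 85.0, 108.0, 89.0, 73.0, 0.0 cfs; ΣQ_DR = 636.0 cfs.
V = ΣQ_DR · Δt = 636.0 × 3600 s = 2.290 × 10^6 ft³.
Over A = 0.547 mi², depth = V / A = 1.80 in.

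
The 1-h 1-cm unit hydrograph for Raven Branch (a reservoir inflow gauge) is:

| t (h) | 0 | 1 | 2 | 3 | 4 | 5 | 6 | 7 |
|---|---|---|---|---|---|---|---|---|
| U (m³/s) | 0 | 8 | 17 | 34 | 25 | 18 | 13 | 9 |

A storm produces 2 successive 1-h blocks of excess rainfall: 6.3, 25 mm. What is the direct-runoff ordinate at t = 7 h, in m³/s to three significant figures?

By discrete convolution, Q_j = Σ (P_i / 10 mm) · U_{j−i}.
At t = 7 h (j=7): Q = (6.3/10)·9 + (25/10)·13 = 38.2 m³/s.

Q ≈ 38.2 m³/s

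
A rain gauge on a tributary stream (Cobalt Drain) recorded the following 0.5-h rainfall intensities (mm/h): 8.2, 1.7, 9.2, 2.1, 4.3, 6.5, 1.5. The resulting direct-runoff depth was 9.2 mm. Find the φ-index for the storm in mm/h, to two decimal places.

Only the 4 blocks with intensity above φ contribute runoff: 8.2, 9.2, 4.3, 6.5 mm/h.
Σ(I−φ)·Δt = d  ⇒  (8.2+9.2+4.3+6.5 − 4φ)·0.5 = 9.2
φ = (28.20 − 9.2/0.5) / 4 = 2.45 mm/h.

φ ≈ 2.45 mm/h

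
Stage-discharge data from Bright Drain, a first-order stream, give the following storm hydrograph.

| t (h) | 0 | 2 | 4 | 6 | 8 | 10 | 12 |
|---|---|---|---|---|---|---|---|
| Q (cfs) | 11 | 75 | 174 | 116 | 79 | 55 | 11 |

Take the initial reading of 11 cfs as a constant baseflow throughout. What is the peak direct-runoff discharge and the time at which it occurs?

Q_p = 163.0 cfs at t = 4 h

Subtracting baseflow gives direct-runoff ordinates: 0.0, 64.0, 163.0, 105.0, 68.0, 44.0, 0.0 cfs.
The maximum is 163.0 cfs, occurring at the reading for t = 4 h.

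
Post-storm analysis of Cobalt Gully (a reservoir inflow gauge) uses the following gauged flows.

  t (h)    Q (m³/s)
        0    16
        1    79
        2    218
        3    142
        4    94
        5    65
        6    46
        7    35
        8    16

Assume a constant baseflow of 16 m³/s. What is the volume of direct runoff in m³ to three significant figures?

Direct-runoff ordinates (Q − Q_b): 0.0, 63.0, 202.0, 126.0, 78.0, 49.0, 30.0, 19.0, 0.0 m³/s.
ΣQ_DR = 567.0 m³/s.
With Δt = 1 h = 3600 s, V = ΣQ_DR · Δt = 567.0 × 3600 = 2.04 × 10^6 m³.

V ≈ 2.04 × 10^6 m³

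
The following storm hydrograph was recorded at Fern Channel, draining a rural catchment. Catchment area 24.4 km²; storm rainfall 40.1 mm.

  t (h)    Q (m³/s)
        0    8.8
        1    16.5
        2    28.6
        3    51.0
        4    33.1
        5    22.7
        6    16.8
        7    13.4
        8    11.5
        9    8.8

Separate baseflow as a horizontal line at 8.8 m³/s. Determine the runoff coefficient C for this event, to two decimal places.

ΣQ_DR = 123.2 m³/s; V = ΣQ_DR·Δt = 4.435 × 10^5 m³.
Runoff depth d = V / A = 18.18 mm.
C = d / P = 18.18 / 40.1 = 0.45.

C ≈ 0.45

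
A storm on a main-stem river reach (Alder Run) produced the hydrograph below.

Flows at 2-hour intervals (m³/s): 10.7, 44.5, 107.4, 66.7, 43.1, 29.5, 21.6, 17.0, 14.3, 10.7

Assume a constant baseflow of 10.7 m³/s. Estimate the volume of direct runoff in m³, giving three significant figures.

V ≈ 1.86 × 10^6 m³

Direct-runoff ordinates (Q − Q_b): 0.0, 33.8, 96.7, 56.0, 32.4, 18.8, 10.9, 6.3, 3.6, 0.0 m³/s.
ΣQ_DR = 258.5 m³/s.
With Δt = 2 h = 7200 s, V = ΣQ_DR · Δt = 258.5 × 7200 = 1.86 × 10^6 m³.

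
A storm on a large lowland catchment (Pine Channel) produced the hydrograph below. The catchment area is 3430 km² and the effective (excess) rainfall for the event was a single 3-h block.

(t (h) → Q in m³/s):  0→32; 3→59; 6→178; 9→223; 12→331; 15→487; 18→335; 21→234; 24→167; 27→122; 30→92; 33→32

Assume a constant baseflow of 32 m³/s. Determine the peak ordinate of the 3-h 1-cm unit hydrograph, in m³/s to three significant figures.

U_p ≈ 757 m³/s

Direct runoff: 0.0, 27.0, 146.0, 191.0, 299.0, 455.0, 303.0, 202.0, 135.0, 90.0, 60.0, 0.0 m³/s; ΣQ_DR = 1908 m³/s, peak = 455.0 m³/s.
Runoff depth d = ΣQ_DR·Δt / A = 1908 × 10800 / (3430 km²) = 6.008 mm.
The 1-cm UH is the DRH scaled by (10 mm)/d, so U_p = 455.0 × 10/6.008 = 757 m³/s.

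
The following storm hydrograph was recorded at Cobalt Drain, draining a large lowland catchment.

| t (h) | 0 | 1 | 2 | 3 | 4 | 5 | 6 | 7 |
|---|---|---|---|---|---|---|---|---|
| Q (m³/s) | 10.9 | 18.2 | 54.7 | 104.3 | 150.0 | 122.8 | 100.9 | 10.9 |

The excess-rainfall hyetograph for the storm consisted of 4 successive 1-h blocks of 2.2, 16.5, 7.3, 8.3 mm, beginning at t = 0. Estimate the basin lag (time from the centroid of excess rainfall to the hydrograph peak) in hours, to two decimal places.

Centroid of excess rainfall: t_c = Σ P_i·t̄_i / ΣP_i = 2.1327 h (block centres at 0.5, 1.5, 2.5, 3.5 h).
Hydrograph peak occurs at t = 4 h, so basin lag t_L = 4 − 2.1327 = 1.87 h.

t_L ≈ 1.87 h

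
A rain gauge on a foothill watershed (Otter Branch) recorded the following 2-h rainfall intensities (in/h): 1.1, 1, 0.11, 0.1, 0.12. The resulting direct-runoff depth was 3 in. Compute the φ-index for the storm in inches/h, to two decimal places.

φ ≈ 0.30 in/h

Only the 2 blocks with intensity above φ contribute runoff: 1.1, 1 in/h.
Σ(I−φ)·Δt = d  ⇒  (1.1+1 − 2φ)·2 = 3
φ = (2.100 − 3/2) / 2 = 0.30 in/h.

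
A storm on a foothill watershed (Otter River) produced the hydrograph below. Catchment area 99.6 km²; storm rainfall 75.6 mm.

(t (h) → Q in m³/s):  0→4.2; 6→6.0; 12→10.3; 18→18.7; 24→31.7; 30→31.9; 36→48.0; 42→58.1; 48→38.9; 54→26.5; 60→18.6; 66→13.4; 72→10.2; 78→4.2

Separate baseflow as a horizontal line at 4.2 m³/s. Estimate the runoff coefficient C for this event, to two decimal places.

ΣQ_DR = 261.9 m³/s; V = ΣQ_DR·Δt = 5.657 × 10^6 m³.
Runoff depth d = V / A = 56.80 mm.
C = d / P = 56.80 / 75.6 = 0.75.

C ≈ 0.75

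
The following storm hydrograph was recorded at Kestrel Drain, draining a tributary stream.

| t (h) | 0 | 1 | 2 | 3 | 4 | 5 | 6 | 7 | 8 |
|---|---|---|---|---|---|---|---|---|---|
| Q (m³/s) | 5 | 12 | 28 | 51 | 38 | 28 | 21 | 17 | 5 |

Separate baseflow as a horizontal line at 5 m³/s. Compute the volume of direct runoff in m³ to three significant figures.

V ≈ 5.76 × 10^5 m³

Direct-runoff ordinates (Q − Q_b): 0.0, 7.0, 23.0, 46.0, 33.0, 23.0, 16.0, 12.0, 0.0 m³/s.
ΣQ_DR = 160.0 m³/s.
With Δt = 1 h = 3600 s, V = ΣQ_DR · Δt = 160.0 × 3600 = 5.76 × 10^5 m³.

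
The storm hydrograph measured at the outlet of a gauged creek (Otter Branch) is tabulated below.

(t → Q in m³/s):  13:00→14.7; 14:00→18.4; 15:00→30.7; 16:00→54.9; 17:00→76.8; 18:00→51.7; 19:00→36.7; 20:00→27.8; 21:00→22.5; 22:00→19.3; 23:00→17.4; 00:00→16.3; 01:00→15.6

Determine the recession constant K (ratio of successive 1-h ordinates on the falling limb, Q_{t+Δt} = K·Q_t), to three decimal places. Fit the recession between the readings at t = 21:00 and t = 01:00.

Using the recession-limb readings at t = 21:00 and t = 01:00: Q falls from 22.5 to 15.6 m³/s over 4 intervals.
K = (Q₂/Q₁)^(1/4) = (15.6/22.5)^(1/4) = 0.913.

K ≈ 0.913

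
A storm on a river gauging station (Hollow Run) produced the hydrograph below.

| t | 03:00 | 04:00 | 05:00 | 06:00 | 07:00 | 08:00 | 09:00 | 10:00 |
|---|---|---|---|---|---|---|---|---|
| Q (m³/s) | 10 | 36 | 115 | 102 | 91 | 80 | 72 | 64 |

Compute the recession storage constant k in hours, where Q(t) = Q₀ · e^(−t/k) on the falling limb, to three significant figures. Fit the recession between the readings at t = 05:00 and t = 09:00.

k ≈ 8.54 h

On the falling limb, Q drops from 115 to 72 m³/s between t = 05:00 and t = 09:00 (Δt = 4 h).
k = −Δt / ln(Q₂/Q₁) = −4 / ln(72/115) = 8.54 h.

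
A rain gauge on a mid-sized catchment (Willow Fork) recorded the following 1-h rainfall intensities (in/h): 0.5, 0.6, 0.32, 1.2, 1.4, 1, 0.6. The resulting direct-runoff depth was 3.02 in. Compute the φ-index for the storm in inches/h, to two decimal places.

Only the 6 blocks with intensity above φ contribute runoff: 0.5, 0.6, 1.2, 1.4, 1, 0.6 in/h.
Σ(I−φ)·Δt = d  ⇒  (0.5+0.6+1.2+1.4+1+0.6 − 6φ)·1 = 3.02
φ = (5.300 − 3.02/1) / 6 = 0.38 in/h.

φ ≈ 0.38 in/h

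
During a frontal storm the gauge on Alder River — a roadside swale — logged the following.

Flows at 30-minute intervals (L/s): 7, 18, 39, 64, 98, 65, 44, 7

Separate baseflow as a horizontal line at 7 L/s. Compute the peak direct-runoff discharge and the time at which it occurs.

Subtracting baseflow gives direct-runoff ordinates: 0.0, 11.0, 32.0, 57.0, 91.0, 58.0, 37.0, 0.0 L/s.
The maximum is 91.0 L/s, occurring at the reading for t = 2 h.

Q_p = 91.0 L/s at t = 2 h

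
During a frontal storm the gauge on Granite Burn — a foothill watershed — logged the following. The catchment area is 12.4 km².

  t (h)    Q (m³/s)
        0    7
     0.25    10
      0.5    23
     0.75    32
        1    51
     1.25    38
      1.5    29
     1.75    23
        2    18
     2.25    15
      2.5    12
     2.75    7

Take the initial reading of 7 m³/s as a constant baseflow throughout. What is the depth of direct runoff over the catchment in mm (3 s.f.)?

d ≈ 13.1 mm

Direct runoff: 0.0, 3.0, 16.0, 25.0, 44.0, 31.0, 22.0, 16.0, 11.0, 8.0, 5.0, 0.0 m³/s; ΣQ_DR = 181.0 m³/s.
V = ΣQ_DR · Δt = 181.0 × 900 s = 1.629 × 10^5 m³.
Over A = 12.4 km², depth = V / A = 13.1 mm.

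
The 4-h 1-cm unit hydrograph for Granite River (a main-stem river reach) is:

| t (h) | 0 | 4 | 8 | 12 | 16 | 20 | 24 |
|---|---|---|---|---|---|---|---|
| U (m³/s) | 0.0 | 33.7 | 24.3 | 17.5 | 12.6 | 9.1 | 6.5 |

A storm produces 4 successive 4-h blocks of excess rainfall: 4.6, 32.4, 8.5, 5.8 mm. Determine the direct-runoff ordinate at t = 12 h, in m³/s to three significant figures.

Q ≈ 115 m³/s

By discrete convolution, Q_j = Σ (P_i / 10 mm) · U_{j−i}.
At t = 12 h (j=3): Q = (4.6/10)·17.5 + (32.4/10)·24.3 + (8.5/10)·33.7 + (5.8/10)·0.0 = 115 m³/s.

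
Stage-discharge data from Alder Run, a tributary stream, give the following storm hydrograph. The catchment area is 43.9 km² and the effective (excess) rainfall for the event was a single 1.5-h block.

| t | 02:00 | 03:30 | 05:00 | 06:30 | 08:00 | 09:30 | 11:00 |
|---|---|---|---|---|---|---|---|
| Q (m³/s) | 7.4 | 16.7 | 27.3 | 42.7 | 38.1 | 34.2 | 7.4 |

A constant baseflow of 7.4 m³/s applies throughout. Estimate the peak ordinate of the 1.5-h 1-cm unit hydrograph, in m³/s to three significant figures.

U_p ≈ 23.5 m³/s

Direct runoff: 0.0, 9.3, 19.9, 35.3, 30.7, 26.8, 0.0 m³/s; ΣQ_DR = 122.0 m³/s, peak = 35.3 m³/s.
Runoff depth d = ΣQ_DR·Δt / A = 122.0 × 5400 / (43.9 km²) = 15.01 mm.
The 1-cm UH is the DRH scaled by (10 mm)/d, so U_p = 35.3 × 10/15.01 = 23.5 m³/s.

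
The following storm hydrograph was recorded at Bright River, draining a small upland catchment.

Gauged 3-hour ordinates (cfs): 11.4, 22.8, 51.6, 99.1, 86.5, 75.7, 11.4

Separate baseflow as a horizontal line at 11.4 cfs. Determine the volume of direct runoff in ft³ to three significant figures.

V ≈ 3.01 × 10^6 ft³

Direct-runoff ordinates (Q − Q_b): 0.0, 11.4, 40.2, 87.7, 75.1, 64.3, 0.0 cfs.
ΣQ_DR = 278.7 cfs.
With Δt = 3 h = 10800 s, V = ΣQ_DR · Δt = 278.7 × 10800 = 3.01 × 10^6 ft³.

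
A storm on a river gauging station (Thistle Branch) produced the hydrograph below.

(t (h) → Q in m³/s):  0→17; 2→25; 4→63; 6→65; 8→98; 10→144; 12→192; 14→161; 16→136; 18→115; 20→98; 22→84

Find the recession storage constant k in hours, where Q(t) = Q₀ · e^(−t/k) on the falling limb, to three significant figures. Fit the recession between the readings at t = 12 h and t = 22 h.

k ≈ 12.1 h

On the falling limb, Q drops from 192 to 84 m³/s between t = 12 h and t = 22 h (Δt = 10 h).
k = −Δt / ln(Q₂/Q₁) = −10 / ln(84/192) = 12.1 h.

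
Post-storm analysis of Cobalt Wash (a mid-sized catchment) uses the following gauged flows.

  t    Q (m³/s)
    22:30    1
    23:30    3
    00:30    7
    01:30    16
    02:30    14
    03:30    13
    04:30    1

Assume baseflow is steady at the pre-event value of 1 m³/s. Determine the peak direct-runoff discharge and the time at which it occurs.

Q_p = 15.0 m³/s at t = 01:30

Subtracting baseflow gives direct-runoff ordinates: 0.0, 2.0, 6.0, 15.0, 13.0, 12.0, 0.0 m³/s.
The maximum is 15.0 m³/s, occurring at the reading for t = 01:30.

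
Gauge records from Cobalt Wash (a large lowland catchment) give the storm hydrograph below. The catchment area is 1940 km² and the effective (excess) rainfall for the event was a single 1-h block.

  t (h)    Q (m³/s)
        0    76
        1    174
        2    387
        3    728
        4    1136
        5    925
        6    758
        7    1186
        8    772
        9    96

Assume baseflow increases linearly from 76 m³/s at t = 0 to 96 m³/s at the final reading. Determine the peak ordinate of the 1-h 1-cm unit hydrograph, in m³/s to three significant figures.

Direct runoff: 0.00, 95.78, 306.56, 645.33, 1051.11, 837.89, 668.67, 1094.44, 678.22, 0.00 m³/s; ΣQ_DR = 5378 m³/s, peak = 1094.44 m³/s.
Runoff depth d = ΣQ_DR·Δt / A = 5378 × 3600 / (1940 km²) = 9.980 mm.
The 1-cm UH is the DRH scaled by (10 mm)/d, so U_p = 1094.44 × 10/9.980 = 1100 m³/s.

U_p ≈ 1100 m³/s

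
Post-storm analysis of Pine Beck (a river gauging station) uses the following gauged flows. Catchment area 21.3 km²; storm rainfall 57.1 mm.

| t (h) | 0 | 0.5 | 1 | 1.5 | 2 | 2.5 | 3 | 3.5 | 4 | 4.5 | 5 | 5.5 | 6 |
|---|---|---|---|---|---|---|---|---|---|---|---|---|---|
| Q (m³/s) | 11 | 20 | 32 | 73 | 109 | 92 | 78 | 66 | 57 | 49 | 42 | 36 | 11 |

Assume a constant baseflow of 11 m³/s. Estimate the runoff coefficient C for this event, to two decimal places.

C ≈ 0.79

ΣQ_DR = 533.0 m³/s; V = ΣQ_DR·Δt = 9.594 × 10^5 m³.
Runoff depth d = V / A = 45.04 mm.
C = d / P = 45.04 / 57.1 = 0.79.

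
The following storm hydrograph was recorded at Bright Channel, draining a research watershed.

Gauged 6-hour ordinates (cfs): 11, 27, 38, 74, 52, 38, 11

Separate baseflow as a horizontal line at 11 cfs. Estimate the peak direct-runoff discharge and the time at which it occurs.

Subtracting baseflow gives direct-runoff ordinates: 0.0, 16.0, 27.0, 63.0, 41.0, 27.0, 0.0 cfs.
The maximum is 63.0 cfs, occurring at the reading for t = 18 h.

Q_p = 63.0 cfs at t = 18 h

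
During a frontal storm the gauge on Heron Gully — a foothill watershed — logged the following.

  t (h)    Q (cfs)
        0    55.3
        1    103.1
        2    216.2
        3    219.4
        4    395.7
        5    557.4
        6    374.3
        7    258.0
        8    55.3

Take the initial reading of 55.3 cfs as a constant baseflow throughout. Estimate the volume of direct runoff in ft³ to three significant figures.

Direct-runoff ordinates (Q − Q_b): 0.0, 47.8, 160.9, 164.1, 340.4, 502.1, 319.0, 202.7, 0.0 cfs.
ΣQ_DR = 1737 cfs.
With Δt = 1 h = 3600 s, V = ΣQ_DR · Δt = 1737 × 3600 = 6.25 × 10^6 ft³.

V ≈ 6.25 × 10^6 ft³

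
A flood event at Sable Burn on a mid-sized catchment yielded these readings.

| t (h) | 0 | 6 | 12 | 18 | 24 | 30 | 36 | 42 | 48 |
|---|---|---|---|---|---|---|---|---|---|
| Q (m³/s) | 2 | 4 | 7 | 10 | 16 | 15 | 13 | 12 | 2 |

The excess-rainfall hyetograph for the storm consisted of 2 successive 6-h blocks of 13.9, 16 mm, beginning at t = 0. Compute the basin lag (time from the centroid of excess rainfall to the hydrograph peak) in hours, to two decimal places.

Centroid of excess rainfall: t_c = Σ P_i·t̄_i / ΣP_i = 6.2107 h (block centres at 3, 9 h).
Hydrograph peak occurs at t = 24 h, so basin lag t_L = 24 − 6.2107 = 17.79 h.

t_L ≈ 17.79 h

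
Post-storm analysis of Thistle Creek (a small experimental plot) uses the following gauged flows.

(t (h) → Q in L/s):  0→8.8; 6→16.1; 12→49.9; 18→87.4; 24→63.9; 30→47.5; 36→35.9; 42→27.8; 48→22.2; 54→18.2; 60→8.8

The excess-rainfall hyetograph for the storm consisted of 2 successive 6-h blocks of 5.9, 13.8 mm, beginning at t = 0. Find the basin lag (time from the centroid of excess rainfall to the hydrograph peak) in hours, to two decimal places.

t_L ≈ 10.80 h

Centroid of excess rainfall: t_c = Σ P_i·t̄_i / ΣP_i = 7.2030 h (block centres at 3, 9 h).
Hydrograph peak occurs at t = 18 h, so basin lag t_L = 18 − 7.2030 = 10.80 h.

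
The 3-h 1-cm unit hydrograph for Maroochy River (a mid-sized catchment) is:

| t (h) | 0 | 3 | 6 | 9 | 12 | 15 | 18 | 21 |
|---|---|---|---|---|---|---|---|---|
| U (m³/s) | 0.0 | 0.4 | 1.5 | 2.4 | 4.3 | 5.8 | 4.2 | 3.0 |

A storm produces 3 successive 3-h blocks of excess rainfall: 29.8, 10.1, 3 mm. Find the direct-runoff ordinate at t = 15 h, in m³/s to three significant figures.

By discrete convolution, Q_j = Σ (P_i / 10 mm) · U_{j−i}.
At t = 15 h (j=5): Q = (29.8/10)·5.8 + (10.1/10)·4.3 + (3/10)·2.4 = 22.3 m³/s.

Q ≈ 22.3 m³/s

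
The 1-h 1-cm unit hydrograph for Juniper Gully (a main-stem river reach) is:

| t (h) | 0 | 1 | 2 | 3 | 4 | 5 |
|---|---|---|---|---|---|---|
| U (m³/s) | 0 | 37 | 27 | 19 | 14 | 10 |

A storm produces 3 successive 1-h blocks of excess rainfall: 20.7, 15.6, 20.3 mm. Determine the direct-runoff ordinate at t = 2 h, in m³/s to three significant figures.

By discrete convolution, Q_j = Σ (P_i / 10 mm) · U_{j−i}.
At t = 2 h (j=2): Q = (20.7/10)·27 + (15.6/10)·37 + (20.3/10)·0 = 114 m³/s.

Q ≈ 114 m³/s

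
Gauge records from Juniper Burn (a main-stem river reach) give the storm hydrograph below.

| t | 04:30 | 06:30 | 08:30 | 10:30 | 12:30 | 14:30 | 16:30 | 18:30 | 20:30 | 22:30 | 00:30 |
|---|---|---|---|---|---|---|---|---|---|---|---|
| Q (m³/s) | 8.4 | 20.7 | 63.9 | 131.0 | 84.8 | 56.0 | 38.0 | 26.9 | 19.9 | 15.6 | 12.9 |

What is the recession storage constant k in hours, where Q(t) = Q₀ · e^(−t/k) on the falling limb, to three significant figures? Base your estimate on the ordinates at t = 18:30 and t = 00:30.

k ≈ 8.16 h

On the falling limb, Q drops from 26.9 to 12.9 m³/s between t = 18:30 and t = 00:30 (Δt = 6 h).
k = −Δt / ln(Q₂/Q₁) = −6 / ln(12.9/26.9) = 8.16 h.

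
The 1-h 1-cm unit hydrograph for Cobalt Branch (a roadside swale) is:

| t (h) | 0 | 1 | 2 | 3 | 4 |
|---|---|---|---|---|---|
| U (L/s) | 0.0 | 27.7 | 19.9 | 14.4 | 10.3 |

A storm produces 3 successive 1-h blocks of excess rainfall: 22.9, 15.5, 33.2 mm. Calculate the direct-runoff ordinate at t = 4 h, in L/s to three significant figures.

By discrete convolution, Q_j = Σ (P_i / 10 mm) · U_{j−i}.
At t = 4 h (j=4): Q = (22.9/10)·10.3 + (15.5/10)·14.4 + (33.2/10)·19.9 = 112 L/s.

Q ≈ 112 L/s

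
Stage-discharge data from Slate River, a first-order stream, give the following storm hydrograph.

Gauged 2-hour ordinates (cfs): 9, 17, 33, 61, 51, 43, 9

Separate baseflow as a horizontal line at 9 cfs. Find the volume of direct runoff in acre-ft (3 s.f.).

V ≈ 26.4 acre-ft

Direct-runoff ordinates (Q − Q_b): 0.0, 8.0, 24.0, 52.0, 42.0, 34.0, 0.0 cfs.
ΣQ_DR = 160.0 cfs.
With Δt = 2 h = 7200 s, V = ΣQ_DR · Δt = 160.0 × 7200 = 1.15 × 10^6 ft³ = 26.4 acre-ft.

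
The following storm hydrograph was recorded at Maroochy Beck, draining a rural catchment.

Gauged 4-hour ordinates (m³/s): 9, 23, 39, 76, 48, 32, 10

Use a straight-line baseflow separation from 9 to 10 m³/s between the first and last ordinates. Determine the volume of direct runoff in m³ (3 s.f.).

V ≈ 2.46 × 10^6 m³

Direct-runoff ordinates (Q − Q_b): 0.00, 13.83, 29.67, 66.50, 38.33, 22.17, 0.00 m³/s.
ΣQ_DR = 170.5 m³/s.
With Δt = 4 h = 14400 s, V = ΣQ_DR · Δt = 170.5 × 14400 = 2.46 × 10^6 m³.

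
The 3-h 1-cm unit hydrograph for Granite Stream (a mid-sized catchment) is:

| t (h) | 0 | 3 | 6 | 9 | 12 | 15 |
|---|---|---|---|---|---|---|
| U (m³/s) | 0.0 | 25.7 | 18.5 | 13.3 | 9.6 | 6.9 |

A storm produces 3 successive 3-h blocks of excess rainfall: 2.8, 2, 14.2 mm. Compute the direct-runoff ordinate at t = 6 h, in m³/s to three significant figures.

Q ≈ 10.3 m³/s

By discrete convolution, Q_j = Σ (P_i / 10 mm) · U_{j−i}.
At t = 6 h (j=2): Q = (2.8/10)·18.5 + (2/10)·25.7 + (14.2/10)·0.0 = 10.3 m³/s.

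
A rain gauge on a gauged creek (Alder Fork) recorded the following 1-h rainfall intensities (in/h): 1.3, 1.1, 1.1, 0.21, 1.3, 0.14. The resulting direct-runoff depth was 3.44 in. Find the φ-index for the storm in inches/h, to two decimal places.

Only the 4 blocks with intensity above φ contribute runoff: 1.3, 1.1, 1.1, 1.3 in/h.
Σ(I−φ)·Δt = d  ⇒  (1.3+1.1+1.1+1.3 − 4φ)·1 = 3.44
φ = (4.800 − 3.44/1) / 4 = 0.34 in/h.

φ ≈ 0.34 in/h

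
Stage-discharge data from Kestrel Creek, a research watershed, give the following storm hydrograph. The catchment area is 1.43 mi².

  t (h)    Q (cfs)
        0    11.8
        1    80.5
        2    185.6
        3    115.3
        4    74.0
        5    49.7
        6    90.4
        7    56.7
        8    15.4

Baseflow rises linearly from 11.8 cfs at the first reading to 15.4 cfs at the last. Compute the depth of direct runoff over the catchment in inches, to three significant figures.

d ≈ 0.604 in

Direct runoff: 0.00, 68.25, 172.90, 102.15, 60.40, 35.65, 75.90, 41.75, 0.00 cfs; ΣQ_DR = 557.0 cfs.
V = ΣQ_DR · Δt = 557.0 × 3600 s = 2.005 × 10^6 ft³.
Over A = 1.43 mi², depth = V / A = 0.604 in.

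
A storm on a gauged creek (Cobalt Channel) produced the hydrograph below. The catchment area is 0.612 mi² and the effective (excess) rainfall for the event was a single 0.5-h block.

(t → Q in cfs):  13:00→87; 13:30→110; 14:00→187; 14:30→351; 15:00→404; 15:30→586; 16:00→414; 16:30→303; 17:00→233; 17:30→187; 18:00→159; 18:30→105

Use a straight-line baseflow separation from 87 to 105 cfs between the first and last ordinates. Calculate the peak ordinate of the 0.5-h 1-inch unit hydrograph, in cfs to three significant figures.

U_p ≈ 196 cfs

Direct runoff: 0.00, 21.36, 96.73, 259.09, 310.45, 490.82, 317.18, 204.55, 132.91, 85.27, 55.64, 0.00 cfs; ΣQ_DR = 1974 cfs, peak = 490.82 cfs.
Runoff depth d = ΣQ_DR·Δt / A = 1974 × 1800 / (0.612 mi²) = 2.499 in.
The 1-inch UH is the DRH scaled by (1 in)/d, so U_p = 490.82 × 1/2.499 = 196 cfs.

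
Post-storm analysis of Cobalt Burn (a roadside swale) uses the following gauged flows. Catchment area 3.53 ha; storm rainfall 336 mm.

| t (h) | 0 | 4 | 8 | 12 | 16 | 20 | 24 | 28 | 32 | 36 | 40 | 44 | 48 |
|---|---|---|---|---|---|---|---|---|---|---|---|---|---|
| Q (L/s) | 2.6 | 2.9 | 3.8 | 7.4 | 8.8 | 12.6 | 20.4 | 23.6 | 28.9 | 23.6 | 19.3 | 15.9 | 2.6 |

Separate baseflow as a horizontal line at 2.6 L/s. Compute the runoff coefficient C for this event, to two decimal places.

C ≈ 0.17

ΣQ_DR = 138.6 L/s; V = ΣQ_DR·Δt = 1.996 × 10^6 L.
Runoff depth d = V / A = 56.54 mm.
C = d / P = 56.54 / 336 = 0.17.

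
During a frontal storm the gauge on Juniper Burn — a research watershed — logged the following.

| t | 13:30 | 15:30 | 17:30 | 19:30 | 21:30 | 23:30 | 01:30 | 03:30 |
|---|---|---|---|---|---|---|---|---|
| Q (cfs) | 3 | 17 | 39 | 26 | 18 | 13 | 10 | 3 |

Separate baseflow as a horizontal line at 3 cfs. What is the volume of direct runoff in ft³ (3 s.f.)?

V ≈ 7.56 × 10^5 ft³

Direct-runoff ordinates (Q − Q_b): 0.0, 14.0, 36.0, 23.0, 15.0, 10.0, 7.0, 0.0 cfs.
ΣQ_DR = 105.0 cfs.
With Δt = 2 h = 7200 s, V = ΣQ_DR · Δt = 105.0 × 7200 = 7.56 × 10^5 ft³.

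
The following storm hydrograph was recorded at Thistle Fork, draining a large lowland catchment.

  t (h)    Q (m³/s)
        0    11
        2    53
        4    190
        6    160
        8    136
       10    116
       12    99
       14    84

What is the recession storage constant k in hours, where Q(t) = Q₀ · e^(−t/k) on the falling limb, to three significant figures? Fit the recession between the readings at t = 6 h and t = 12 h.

On the falling limb, Q drops from 160 to 99 m³/s between t = 6 h and t = 12 h (Δt = 6 h).
k = −Δt / ln(Q₂/Q₁) = −6 / ln(99/160) = 12.5 h.

k ≈ 12.5 h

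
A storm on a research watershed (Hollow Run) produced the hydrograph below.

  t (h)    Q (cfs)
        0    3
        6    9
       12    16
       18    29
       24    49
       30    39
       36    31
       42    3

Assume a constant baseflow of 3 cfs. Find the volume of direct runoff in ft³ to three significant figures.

Direct-runoff ordinates (Q − Q_b): 0.0, 6.0, 13.0, 26.0, 46.0, 36.0, 28.0, 0.0 cfs.
ΣQ_DR = 155.0 cfs.
With Δt = 6 h = 21600 s, V = ΣQ_DR · Δt = 155.0 × 21600 = 3.35 × 10^6 ft³.

V ≈ 3.35 × 10^6 ft³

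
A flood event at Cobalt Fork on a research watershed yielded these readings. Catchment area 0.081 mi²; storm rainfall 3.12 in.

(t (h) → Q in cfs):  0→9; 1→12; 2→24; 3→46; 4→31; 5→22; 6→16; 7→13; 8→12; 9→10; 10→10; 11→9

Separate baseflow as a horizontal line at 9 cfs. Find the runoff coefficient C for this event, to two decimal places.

C ≈ 0.65

ΣQ_DR = 106.0 cfs; V = ΣQ_DR·Δt = 3.816 × 10^5 ft³.
Runoff depth d = V / A = 2.028 in.
C = d / P = 2.028 / 3.12 = 0.65.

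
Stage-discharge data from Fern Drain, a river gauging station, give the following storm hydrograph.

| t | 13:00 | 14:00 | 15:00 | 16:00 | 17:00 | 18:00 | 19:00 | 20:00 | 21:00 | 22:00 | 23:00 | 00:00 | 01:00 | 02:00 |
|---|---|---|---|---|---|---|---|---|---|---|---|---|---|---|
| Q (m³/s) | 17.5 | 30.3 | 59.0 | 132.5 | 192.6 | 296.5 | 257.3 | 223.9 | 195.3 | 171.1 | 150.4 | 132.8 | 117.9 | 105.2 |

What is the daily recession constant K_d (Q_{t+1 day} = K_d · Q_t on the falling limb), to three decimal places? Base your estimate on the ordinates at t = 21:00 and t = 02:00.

K_d ≈ 0.051

Between t = 21:00 and t = 02:00 the flow falls from 195.3 to 105.2 m³/s over 5×1 h = 5 h.
Per-interval ratio K = (105.2/195.3)^(1/5) = 0.8836; K_d = K^(24/1) = 0.051.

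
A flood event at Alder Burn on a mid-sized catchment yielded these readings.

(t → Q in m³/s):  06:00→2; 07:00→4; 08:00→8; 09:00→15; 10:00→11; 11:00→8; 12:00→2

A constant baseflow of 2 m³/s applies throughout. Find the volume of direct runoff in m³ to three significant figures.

Direct-runoff ordinates (Q − Q_b): 0.0, 2.0, 6.0, 13.0, 9.0, 6.0, 0.0 m³/s.
ΣQ_DR = 36.00 m³/s.
With Δt = 1 h = 3600 s, V = ΣQ_DR · Δt = 36.00 × 3600 = 1.30 × 10^5 m³.

V ≈ 1.30 × 10^5 m³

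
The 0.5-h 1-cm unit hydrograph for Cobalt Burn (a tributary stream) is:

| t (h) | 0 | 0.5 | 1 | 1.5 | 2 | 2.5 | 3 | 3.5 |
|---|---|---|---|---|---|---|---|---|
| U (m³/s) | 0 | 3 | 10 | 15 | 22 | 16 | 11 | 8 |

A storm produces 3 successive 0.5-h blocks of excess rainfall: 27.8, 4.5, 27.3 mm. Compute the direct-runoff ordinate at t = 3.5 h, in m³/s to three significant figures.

By discrete convolution, Q_j = Σ (P_i / 10 mm) · U_{j−i}.
At t = 3.5 h (j=7): Q = (27.8/10)·8 + (4.5/10)·11 + (27.3/10)·16 = 70.9 m³/s.

Q ≈ 70.9 m³/s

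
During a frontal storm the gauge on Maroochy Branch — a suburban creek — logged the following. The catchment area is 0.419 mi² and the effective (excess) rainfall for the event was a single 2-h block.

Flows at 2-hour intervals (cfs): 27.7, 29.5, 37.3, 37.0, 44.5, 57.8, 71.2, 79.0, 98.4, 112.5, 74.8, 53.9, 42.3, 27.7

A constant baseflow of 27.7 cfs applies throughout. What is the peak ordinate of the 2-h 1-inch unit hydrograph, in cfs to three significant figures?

U_p ≈ 28.3 cfs

Direct runoff: 0.0, 1.8, 9.6, 9.3, 16.8, 30.1, 43.5, 51.3, 70.7, 84.8, 47.1, 26.2, 14.6, 0.0 cfs; ΣQ_DR = 405.8 cfs, peak = 84.8 cfs.
Runoff depth d = ΣQ_DR·Δt / A = 405.8 × 7200 / (0.419 mi²) = 3.002 in.
The 1-inch UH is the DRH scaled by (1 in)/d, so U_p = 84.8 × 1/3.002 = 28.3 cfs.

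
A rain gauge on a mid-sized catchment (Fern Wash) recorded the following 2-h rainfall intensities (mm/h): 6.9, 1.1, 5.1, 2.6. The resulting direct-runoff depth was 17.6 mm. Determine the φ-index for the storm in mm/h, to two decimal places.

φ ≈ 1.93 mm/h

Only the 3 blocks with intensity above φ contribute runoff: 6.9, 5.1, 2.6 mm/h.
Σ(I−φ)·Δt = d  ⇒  (6.9+5.1+2.6 − 3φ)·2 = 17.6
φ = (14.60 − 17.6/2) / 3 = 1.93 mm/h.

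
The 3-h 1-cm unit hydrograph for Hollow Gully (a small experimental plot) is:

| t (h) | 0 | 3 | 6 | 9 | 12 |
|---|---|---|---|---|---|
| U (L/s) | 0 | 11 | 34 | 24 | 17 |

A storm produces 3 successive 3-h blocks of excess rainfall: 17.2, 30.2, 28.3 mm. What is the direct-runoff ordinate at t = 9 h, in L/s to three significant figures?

By discrete convolution, Q_j = Σ (P_i / 10 mm) · U_{j−i}.
At t = 9 h (j=3): Q = (17.2/10)·24 + (30.2/10)·34 + (28.3/10)·11 = 175 L/s.

Q ≈ 175 L/s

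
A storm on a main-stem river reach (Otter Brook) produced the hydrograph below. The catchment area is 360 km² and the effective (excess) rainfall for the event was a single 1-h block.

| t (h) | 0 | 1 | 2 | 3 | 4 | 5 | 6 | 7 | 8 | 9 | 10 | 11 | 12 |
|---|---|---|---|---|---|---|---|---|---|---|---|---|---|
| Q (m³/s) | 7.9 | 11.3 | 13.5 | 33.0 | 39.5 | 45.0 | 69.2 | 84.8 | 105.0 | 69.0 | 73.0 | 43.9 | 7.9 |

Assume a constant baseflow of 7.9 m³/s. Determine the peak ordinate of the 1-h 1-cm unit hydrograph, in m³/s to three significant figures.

Direct runoff: 0.0, 3.4, 5.6, 25.1, 31.6, 37.1, 61.3, 76.9, 97.1, 61.1, 65.1, 36.0, 0.0 m³/s; ΣQ_DR = 500.3 m³/s, peak = 97.1 m³/s.
Runoff depth d = ΣQ_DR·Δt / A = 500.3 × 3600 / (360 km²) = 5.003 mm.
The 1-cm UH is the DRH scaled by (10 mm)/d, so U_p = 97.1 × 10/5.003 = 194 m³/s.

U_p ≈ 194 m³/s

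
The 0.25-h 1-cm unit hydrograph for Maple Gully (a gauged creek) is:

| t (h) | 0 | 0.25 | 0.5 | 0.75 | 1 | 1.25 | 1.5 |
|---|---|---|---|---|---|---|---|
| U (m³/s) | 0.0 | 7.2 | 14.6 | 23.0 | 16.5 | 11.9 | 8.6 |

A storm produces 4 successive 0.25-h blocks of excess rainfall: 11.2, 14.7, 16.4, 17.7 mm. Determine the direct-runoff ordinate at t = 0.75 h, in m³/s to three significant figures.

Q ≈ 59.0 m³/s

By discrete convolution, Q_j = Σ (P_i / 10 mm) · U_{j−i}.
At t = 0.75 h (j=3): Q = (11.2/10)·23.0 + (14.7/10)·14.6 + (16.4/10)·7.2 + (17.7/10)·0.0 = 59.0 m³/s.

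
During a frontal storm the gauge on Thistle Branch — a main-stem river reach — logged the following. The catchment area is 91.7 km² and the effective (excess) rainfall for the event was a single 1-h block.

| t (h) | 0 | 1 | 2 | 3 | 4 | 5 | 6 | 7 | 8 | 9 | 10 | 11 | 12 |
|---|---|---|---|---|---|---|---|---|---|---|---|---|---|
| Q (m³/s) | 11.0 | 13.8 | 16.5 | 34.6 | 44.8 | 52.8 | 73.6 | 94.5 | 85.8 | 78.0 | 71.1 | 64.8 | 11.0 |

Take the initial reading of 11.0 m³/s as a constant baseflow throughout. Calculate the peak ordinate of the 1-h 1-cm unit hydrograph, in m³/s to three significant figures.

U_p ≈ 41.8 m³/s

Direct runoff: 0.0, 2.8, 5.5, 23.6, 33.8, 41.8, 62.6, 83.5, 74.8, 67.0, 60.1, 53.8, 0.0 m³/s; ΣQ_DR = 509.3 m³/s, peak = 83.5 m³/s.
Runoff depth d = ΣQ_DR·Δt / A = 509.3 × 3600 / (91.7 km²) = 19.99 mm.
The 1-cm UH is the DRH scaled by (10 mm)/d, so U_p = 83.5 × 10/19.99 = 41.8 m³/s.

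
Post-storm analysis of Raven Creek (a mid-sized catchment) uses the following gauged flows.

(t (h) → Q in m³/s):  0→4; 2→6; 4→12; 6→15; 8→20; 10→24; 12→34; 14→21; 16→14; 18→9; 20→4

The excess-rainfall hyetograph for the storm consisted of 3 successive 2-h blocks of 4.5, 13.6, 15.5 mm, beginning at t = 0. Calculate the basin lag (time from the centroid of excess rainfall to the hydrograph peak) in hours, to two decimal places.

Centroid of excess rainfall: t_c = Σ P_i·t̄_i / ΣP_i = 3.6548 h (block centres at 1, 3, 5 h).
Hydrograph peak occurs at t = 12 h, so basin lag t_L = 12 − 3.6548 = 8.35 h.

t_L ≈ 8.35 h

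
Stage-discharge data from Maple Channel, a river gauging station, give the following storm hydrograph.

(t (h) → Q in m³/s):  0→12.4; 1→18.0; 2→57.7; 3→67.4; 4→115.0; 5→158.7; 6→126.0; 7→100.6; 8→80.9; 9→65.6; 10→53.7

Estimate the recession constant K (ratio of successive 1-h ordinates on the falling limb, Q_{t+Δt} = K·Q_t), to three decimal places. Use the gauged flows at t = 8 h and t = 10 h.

K ≈ 0.815

Using the recession-limb readings at t = 8 h and t = 10 h: Q falls from 80.9 to 53.7 m³/s over 2 intervals.
K = (Q₂/Q₁)^(1/2) = (53.7/80.9)^(1/2) = 0.815.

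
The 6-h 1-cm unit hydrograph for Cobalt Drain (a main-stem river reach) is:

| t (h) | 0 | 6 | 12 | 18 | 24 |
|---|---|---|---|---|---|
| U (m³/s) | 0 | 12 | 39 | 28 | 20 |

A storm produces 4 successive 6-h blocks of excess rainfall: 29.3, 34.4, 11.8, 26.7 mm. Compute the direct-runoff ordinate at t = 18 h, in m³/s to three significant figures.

Q ≈ 230 m³/s

By discrete convolution, Q_j = Σ (P_i / 10 mm) · U_{j−i}.
At t = 18 h (j=3): Q = (29.3/10)·28 + (34.4/10)·39 + (11.8/10)·12 + (26.7/10)·0 = 230 m³/s.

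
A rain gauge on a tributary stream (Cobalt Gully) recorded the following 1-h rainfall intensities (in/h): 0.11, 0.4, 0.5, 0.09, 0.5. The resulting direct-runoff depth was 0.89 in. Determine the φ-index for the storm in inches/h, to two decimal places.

φ ≈ 0.17 in/h

Only the 3 blocks with intensity above φ contribute runoff: 0.4, 0.5, 0.5 in/h.
Σ(I−φ)·Δt = d  ⇒  (0.4+0.5+0.5 − 3φ)·1 = 0.89
φ = (1.400 − 0.89/1) / 3 = 0.17 in/h.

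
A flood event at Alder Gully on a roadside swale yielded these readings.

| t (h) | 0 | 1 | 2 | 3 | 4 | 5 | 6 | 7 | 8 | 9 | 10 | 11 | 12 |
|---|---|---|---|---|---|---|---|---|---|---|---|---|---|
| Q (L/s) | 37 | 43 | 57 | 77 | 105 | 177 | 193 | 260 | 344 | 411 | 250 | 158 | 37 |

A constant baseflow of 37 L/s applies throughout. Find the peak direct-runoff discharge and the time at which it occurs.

Subtracting baseflow gives direct-runoff ordinates: 0.0, 6.0, 20.0, 40.0, 68.0, 140.0, 156.0, 223.0, 307.0, 374.0, 213.0, 121.0, 0.0 L/s.
The maximum is 374.0 L/s, occurring at the reading for t = 9 h.

Q_p = 374.0 L/s at t = 9 h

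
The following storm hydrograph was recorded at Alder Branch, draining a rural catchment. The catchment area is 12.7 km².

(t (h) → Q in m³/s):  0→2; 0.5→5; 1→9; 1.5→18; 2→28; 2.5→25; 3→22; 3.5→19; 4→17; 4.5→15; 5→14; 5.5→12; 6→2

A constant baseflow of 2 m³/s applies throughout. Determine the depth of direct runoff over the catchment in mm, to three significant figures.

d ≈ 23.0 mm

Direct runoff: 0.0, 3.0, 7.0, 16.0, 26.0, 23.0, 20.0, 17.0, 15.0, 13.0, 12.0, 10.0, 0.0 m³/s; ΣQ_DR = 162.0 m³/s.
V = ΣQ_DR · Δt = 162.0 × 1800 s = 2.916 × 10^5 m³.
Over A = 12.7 km², depth = V / A = 23.0 mm.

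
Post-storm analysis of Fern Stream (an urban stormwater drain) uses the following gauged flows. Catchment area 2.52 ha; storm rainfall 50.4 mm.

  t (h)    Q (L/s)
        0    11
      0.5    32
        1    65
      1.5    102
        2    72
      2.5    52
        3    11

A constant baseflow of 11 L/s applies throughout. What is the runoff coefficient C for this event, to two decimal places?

C ≈ 0.38

ΣQ_DR = 268.0 L/s; V = ΣQ_DR·Δt = 4.824 × 10^5 L.
Runoff depth d = V / A = 19.14 mm.
C = d / P = 19.14 / 50.4 = 0.38.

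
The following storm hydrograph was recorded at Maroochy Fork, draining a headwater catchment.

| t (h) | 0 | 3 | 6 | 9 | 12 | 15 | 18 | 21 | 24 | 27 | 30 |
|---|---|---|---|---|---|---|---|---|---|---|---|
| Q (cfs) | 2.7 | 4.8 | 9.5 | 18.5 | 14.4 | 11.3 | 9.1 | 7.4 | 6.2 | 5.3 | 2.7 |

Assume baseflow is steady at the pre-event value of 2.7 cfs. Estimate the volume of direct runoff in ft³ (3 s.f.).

Direct-runoff ordinates (Q − Q_b): 0.0, 2.1, 6.8, 15.8, 11.7, 8.6, 6.4, 4.7, 3.5, 2.6, 0.0 cfs.
ΣQ_DR = 62.20 cfs.
With Δt = 3 h = 10800 s, V = ΣQ_DR · Δt = 62.20 × 10800 = 6.72 × 10^5 ft³.

V ≈ 6.72 × 10^5 ft³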